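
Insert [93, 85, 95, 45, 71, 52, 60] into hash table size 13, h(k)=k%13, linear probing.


Insert 93: h=2 -> slot 2
Insert 85: h=7 -> slot 7
Insert 95: h=4 -> slot 4
Insert 45: h=6 -> slot 6
Insert 71: h=6, 2 probes -> slot 8
Insert 52: h=0 -> slot 0
Insert 60: h=8, 1 probes -> slot 9

Table: [52, None, 93, None, 95, None, 45, 85, 71, 60, None, None, None]


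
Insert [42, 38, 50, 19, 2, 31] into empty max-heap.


Insert 42: [42]
Insert 38: [42, 38]
Insert 50: [50, 38, 42]
Insert 19: [50, 38, 42, 19]
Insert 2: [50, 38, 42, 19, 2]
Insert 31: [50, 38, 42, 19, 2, 31]

Final heap: [50, 38, 42, 19, 2, 31]


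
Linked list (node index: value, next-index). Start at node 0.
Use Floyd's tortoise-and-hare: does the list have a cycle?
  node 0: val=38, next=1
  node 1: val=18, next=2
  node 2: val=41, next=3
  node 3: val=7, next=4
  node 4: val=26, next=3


Floyd's tortoise (slow, +1) and hare (fast, +2):
  init: slow=0, fast=0
  step 1: slow=1, fast=2
  step 2: slow=2, fast=4
  step 3: slow=3, fast=4
  step 4: slow=4, fast=4
  slow == fast at node 4: cycle detected

Cycle: yes


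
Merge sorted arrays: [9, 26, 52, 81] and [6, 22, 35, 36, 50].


Take 6 from B
Take 9 from A
Take 22 from B
Take 26 from A
Take 35 from B
Take 36 from B
Take 50 from B

Merged: [6, 9, 22, 26, 35, 36, 50, 52, 81]


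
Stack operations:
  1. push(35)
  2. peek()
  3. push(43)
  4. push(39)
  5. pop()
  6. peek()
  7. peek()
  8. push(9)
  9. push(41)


push(35) -> [35]
peek()->35
push(43) -> [35, 43]
push(39) -> [35, 43, 39]
pop()->39, [35, 43]
peek()->43
peek()->43
push(9) -> [35, 43, 9]
push(41) -> [35, 43, 9, 41]

Final stack: [35, 43, 9, 41]


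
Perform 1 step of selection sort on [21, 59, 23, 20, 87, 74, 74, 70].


Initial: [21, 59, 23, 20, 87, 74, 74, 70]
Step 1: min=20 at 3
  Swap: [20, 59, 23, 21, 87, 74, 74, 70]

After 1 step: [20, 59, 23, 21, 87, 74, 74, 70]


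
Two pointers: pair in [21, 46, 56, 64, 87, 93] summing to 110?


lo=0(21)+hi=5(93)=114
lo=0(21)+hi=4(87)=108
lo=1(46)+hi=4(87)=133
lo=1(46)+hi=3(64)=110

Yes: 46+64=110


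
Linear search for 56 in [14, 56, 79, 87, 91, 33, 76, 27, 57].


i=0: 14!=56
i=1: 56==56 found!

Found at 1, 2 comps


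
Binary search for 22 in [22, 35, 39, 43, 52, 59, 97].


Step 1: lo=0, hi=6, mid=3, val=43
Step 2: lo=0, hi=2, mid=1, val=35
Step 3: lo=0, hi=0, mid=0, val=22

Found at index 0


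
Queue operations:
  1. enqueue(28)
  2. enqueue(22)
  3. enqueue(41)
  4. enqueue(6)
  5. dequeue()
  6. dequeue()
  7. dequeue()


enqueue(28) -> [28]
enqueue(22) -> [28, 22]
enqueue(41) -> [28, 22, 41]
enqueue(6) -> [28, 22, 41, 6]
dequeue()->28, [22, 41, 6]
dequeue()->22, [41, 6]
dequeue()->41, [6]

Final queue: [6]


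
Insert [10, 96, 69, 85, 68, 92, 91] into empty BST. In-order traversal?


Insert 10: root
Insert 96: R from 10
Insert 69: R from 10 -> L from 96
Insert 85: R from 10 -> L from 96 -> R from 69
Insert 68: R from 10 -> L from 96 -> L from 69
Insert 92: R from 10 -> L from 96 -> R from 69 -> R from 85
Insert 91: R from 10 -> L from 96 -> R from 69 -> R from 85 -> L from 92

In-order: [10, 68, 69, 85, 91, 92, 96]


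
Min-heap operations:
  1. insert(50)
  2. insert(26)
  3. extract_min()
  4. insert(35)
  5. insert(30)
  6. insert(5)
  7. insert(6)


insert(50) -> [50]
insert(26) -> [26, 50]
extract_min()->26, [50]
insert(35) -> [35, 50]
insert(30) -> [30, 50, 35]
insert(5) -> [5, 30, 35, 50]
insert(6) -> [5, 6, 35, 50, 30]

Final heap: [5, 6, 35, 50, 30]


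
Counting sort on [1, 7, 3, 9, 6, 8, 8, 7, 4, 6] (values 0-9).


Input: [1, 7, 3, 9, 6, 8, 8, 7, 4, 6]
Counts: [0, 1, 0, 1, 1, 0, 2, 2, 2, 1]

Sorted: [1, 3, 4, 6, 6, 7, 7, 8, 8, 9]


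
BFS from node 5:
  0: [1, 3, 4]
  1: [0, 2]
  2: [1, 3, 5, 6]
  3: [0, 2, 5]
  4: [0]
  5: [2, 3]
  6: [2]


Visit 5, enqueue [2, 3]
Visit 2, enqueue [1, 6]
Visit 3, enqueue [0]
Visit 1, enqueue []
Visit 6, enqueue []
Visit 0, enqueue [4]
Visit 4, enqueue []

BFS order: [5, 2, 3, 1, 6, 0, 4]


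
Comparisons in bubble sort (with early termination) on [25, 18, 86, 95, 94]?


Algorithm: bubble sort (with early termination)
Input: [25, 18, 86, 95, 94]
Sorted: [18, 25, 86, 94, 95]

7


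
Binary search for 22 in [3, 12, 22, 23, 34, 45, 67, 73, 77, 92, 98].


Step 1: lo=0, hi=10, mid=5, val=45
Step 2: lo=0, hi=4, mid=2, val=22

Found at index 2


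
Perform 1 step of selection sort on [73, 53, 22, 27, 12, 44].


Initial: [73, 53, 22, 27, 12, 44]
Step 1: min=12 at 4
  Swap: [12, 53, 22, 27, 73, 44]

After 1 step: [12, 53, 22, 27, 73, 44]


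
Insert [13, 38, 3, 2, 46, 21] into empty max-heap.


Insert 13: [13]
Insert 38: [38, 13]
Insert 3: [38, 13, 3]
Insert 2: [38, 13, 3, 2]
Insert 46: [46, 38, 3, 2, 13]
Insert 21: [46, 38, 21, 2, 13, 3]

Final heap: [46, 38, 21, 2, 13, 3]


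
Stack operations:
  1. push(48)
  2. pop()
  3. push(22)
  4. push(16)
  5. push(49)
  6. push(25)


push(48) -> [48]
pop()->48, []
push(22) -> [22]
push(16) -> [22, 16]
push(49) -> [22, 16, 49]
push(25) -> [22, 16, 49, 25]

Final stack: [22, 16, 49, 25]


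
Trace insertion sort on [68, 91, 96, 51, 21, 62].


Initial: [68, 91, 96, 51, 21, 62]
Insert 91: [68, 91, 96, 51, 21, 62]
Insert 96: [68, 91, 96, 51, 21, 62]
Insert 51: [51, 68, 91, 96, 21, 62]
Insert 21: [21, 51, 68, 91, 96, 62]
Insert 62: [21, 51, 62, 68, 91, 96]

Sorted: [21, 51, 62, 68, 91, 96]


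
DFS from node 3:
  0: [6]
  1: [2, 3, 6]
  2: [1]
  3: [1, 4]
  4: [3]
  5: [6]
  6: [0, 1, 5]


Visit 3, push [4, 1]
Visit 1, push [6, 2]
Visit 2, push []
Visit 6, push [5, 0]
Visit 0, push []
Visit 5, push []
Visit 4, push []

DFS order: [3, 1, 2, 6, 0, 5, 4]


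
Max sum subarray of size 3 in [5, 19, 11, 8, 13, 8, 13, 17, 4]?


[0:3]: 35
[1:4]: 38
[2:5]: 32
[3:6]: 29
[4:7]: 34
[5:8]: 38
[6:9]: 34

Max: 38 at [1:4]


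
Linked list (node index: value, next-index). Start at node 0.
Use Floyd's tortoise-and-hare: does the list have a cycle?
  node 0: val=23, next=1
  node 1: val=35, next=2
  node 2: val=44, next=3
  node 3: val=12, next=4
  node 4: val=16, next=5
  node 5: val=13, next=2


Floyd's tortoise (slow, +1) and hare (fast, +2):
  init: slow=0, fast=0
  step 1: slow=1, fast=2
  step 2: slow=2, fast=4
  step 3: slow=3, fast=2
  step 4: slow=4, fast=4
  slow == fast at node 4: cycle detected

Cycle: yes


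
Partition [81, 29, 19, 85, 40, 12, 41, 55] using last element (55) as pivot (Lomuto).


Pivot: 55
  29 <= 55: swap -> [29, 81, 19, 85, 40, 12, 41, 55]
  19 <= 55: swap -> [29, 19, 81, 85, 40, 12, 41, 55]
  40 <= 55: swap -> [29, 19, 40, 85, 81, 12, 41, 55]
  12 <= 55: swap -> [29, 19, 40, 12, 81, 85, 41, 55]
  41 <= 55: swap -> [29, 19, 40, 12, 41, 85, 81, 55]
Place pivot at 5: [29, 19, 40, 12, 41, 55, 81, 85]

Partitioned: [29, 19, 40, 12, 41, 55, 81, 85]


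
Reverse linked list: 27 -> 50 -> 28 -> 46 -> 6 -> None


Step 1: curr=27, set curr.next=prev(None) | reversed so far: 27
Step 2: curr=50, set curr.next=prev(27) | reversed so far: 50 -> 27
Step 3: curr=28, set curr.next=prev(50) | reversed so far: 28 -> 50 -> 27
Step 4: curr=46, set curr.next=prev(28) | reversed so far: 46 -> 28 -> 50 -> 27
Step 5: curr=6, set curr.next=prev(46) | reversed so far: 6 -> 46 -> 28 -> 50 -> 27

6 -> 46 -> 28 -> 50 -> 27 -> None


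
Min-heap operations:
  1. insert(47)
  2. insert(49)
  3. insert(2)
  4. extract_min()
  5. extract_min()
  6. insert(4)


insert(47) -> [47]
insert(49) -> [47, 49]
insert(2) -> [2, 49, 47]
extract_min()->2, [47, 49]
extract_min()->47, [49]
insert(4) -> [4, 49]

Final heap: [4, 49]


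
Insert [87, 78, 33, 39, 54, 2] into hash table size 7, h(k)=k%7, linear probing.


Insert 87: h=3 -> slot 3
Insert 78: h=1 -> slot 1
Insert 33: h=5 -> slot 5
Insert 39: h=4 -> slot 4
Insert 54: h=5, 1 probes -> slot 6
Insert 2: h=2 -> slot 2

Table: [None, 78, 2, 87, 39, 33, 54]


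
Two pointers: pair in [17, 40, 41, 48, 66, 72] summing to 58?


lo=0(17)+hi=5(72)=89
lo=0(17)+hi=4(66)=83
lo=0(17)+hi=3(48)=65
lo=0(17)+hi=2(41)=58

Yes: 17+41=58


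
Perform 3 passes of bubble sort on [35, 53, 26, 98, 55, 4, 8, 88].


Initial: [35, 53, 26, 98, 55, 4, 8, 88]
Pass 1: [35, 26, 53, 55, 4, 8, 88, 98] (5 swaps)
Pass 2: [26, 35, 53, 4, 8, 55, 88, 98] (3 swaps)
Pass 3: [26, 35, 4, 8, 53, 55, 88, 98] (2 swaps)

After 3 passes: [26, 35, 4, 8, 53, 55, 88, 98]


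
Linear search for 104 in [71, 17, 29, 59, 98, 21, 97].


i=0: 71!=104
i=1: 17!=104
i=2: 29!=104
i=3: 59!=104
i=4: 98!=104
i=5: 21!=104
i=6: 97!=104

Not found, 7 comps


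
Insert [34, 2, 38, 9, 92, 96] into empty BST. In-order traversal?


Insert 34: root
Insert 2: L from 34
Insert 38: R from 34
Insert 9: L from 34 -> R from 2
Insert 92: R from 34 -> R from 38
Insert 96: R from 34 -> R from 38 -> R from 92

In-order: [2, 9, 34, 38, 92, 96]


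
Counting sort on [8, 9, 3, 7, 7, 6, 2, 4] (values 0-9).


Input: [8, 9, 3, 7, 7, 6, 2, 4]
Counts: [0, 0, 1, 1, 1, 0, 1, 2, 1, 1]

Sorted: [2, 3, 4, 6, 7, 7, 8, 9]


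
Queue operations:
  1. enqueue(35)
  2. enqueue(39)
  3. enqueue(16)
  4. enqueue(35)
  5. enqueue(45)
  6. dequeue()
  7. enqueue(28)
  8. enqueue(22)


enqueue(35) -> [35]
enqueue(39) -> [35, 39]
enqueue(16) -> [35, 39, 16]
enqueue(35) -> [35, 39, 16, 35]
enqueue(45) -> [35, 39, 16, 35, 45]
dequeue()->35, [39, 16, 35, 45]
enqueue(28) -> [39, 16, 35, 45, 28]
enqueue(22) -> [39, 16, 35, 45, 28, 22]

Final queue: [39, 16, 35, 45, 28, 22]


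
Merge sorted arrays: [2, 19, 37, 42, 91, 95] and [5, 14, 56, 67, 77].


Take 2 from A
Take 5 from B
Take 14 from B
Take 19 from A
Take 37 from A
Take 42 from A
Take 56 from B
Take 67 from B
Take 77 from B

Merged: [2, 5, 14, 19, 37, 42, 56, 67, 77, 91, 95]


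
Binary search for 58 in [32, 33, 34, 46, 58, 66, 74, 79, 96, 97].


Step 1: lo=0, hi=9, mid=4, val=58

Found at index 4


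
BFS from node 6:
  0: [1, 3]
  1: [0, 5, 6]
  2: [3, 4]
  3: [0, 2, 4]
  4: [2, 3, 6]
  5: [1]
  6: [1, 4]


Visit 6, enqueue [1, 4]
Visit 1, enqueue [0, 5]
Visit 4, enqueue [2, 3]
Visit 0, enqueue []
Visit 5, enqueue []
Visit 2, enqueue []
Visit 3, enqueue []

BFS order: [6, 1, 4, 0, 5, 2, 3]


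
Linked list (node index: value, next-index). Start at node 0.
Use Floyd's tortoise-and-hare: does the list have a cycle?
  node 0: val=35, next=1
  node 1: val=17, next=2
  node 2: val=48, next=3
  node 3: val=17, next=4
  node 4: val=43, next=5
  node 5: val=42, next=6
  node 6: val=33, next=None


Floyd's tortoise (slow, +1) and hare (fast, +2):
  init: slow=0, fast=0
  step 1: slow=1, fast=2
  step 2: slow=2, fast=4
  step 3: slow=3, fast=6
  step 4: fast -> None, no cycle

Cycle: no


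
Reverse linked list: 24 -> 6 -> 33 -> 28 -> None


Step 1: curr=24, set curr.next=prev(None) | reversed so far: 24
Step 2: curr=6, set curr.next=prev(24) | reversed so far: 6 -> 24
Step 3: curr=33, set curr.next=prev(6) | reversed so far: 33 -> 6 -> 24
Step 4: curr=28, set curr.next=prev(33) | reversed so far: 28 -> 33 -> 6 -> 24

28 -> 33 -> 6 -> 24 -> None


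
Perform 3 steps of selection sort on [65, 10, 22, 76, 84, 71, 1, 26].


Initial: [65, 10, 22, 76, 84, 71, 1, 26]
Step 1: min=1 at 6
  Swap: [1, 10, 22, 76, 84, 71, 65, 26]
Step 2: min=10 at 1
  Swap: [1, 10, 22, 76, 84, 71, 65, 26]
Step 3: min=22 at 2
  Swap: [1, 10, 22, 76, 84, 71, 65, 26]

After 3 steps: [1, 10, 22, 76, 84, 71, 65, 26]


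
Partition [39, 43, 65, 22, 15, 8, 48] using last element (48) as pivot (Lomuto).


Pivot: 48
  39 <= 48: advance i (no swap)
  43 <= 48: advance i (no swap)
  22 <= 48: swap -> [39, 43, 22, 65, 15, 8, 48]
  15 <= 48: swap -> [39, 43, 22, 15, 65, 8, 48]
  8 <= 48: swap -> [39, 43, 22, 15, 8, 65, 48]
Place pivot at 5: [39, 43, 22, 15, 8, 48, 65]

Partitioned: [39, 43, 22, 15, 8, 48, 65]


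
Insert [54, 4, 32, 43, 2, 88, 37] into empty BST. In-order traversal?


Insert 54: root
Insert 4: L from 54
Insert 32: L from 54 -> R from 4
Insert 43: L from 54 -> R from 4 -> R from 32
Insert 2: L from 54 -> L from 4
Insert 88: R from 54
Insert 37: L from 54 -> R from 4 -> R from 32 -> L from 43

In-order: [2, 4, 32, 37, 43, 54, 88]


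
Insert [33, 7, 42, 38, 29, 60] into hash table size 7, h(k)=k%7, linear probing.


Insert 33: h=5 -> slot 5
Insert 7: h=0 -> slot 0
Insert 42: h=0, 1 probes -> slot 1
Insert 38: h=3 -> slot 3
Insert 29: h=1, 1 probes -> slot 2
Insert 60: h=4 -> slot 4

Table: [7, 42, 29, 38, 60, 33, None]


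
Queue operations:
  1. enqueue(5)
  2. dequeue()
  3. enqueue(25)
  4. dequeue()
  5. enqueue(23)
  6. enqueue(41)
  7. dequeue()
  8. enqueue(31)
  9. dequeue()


enqueue(5) -> [5]
dequeue()->5, []
enqueue(25) -> [25]
dequeue()->25, []
enqueue(23) -> [23]
enqueue(41) -> [23, 41]
dequeue()->23, [41]
enqueue(31) -> [41, 31]
dequeue()->41, [31]

Final queue: [31]


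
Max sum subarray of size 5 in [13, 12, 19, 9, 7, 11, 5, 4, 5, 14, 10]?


[0:5]: 60
[1:6]: 58
[2:7]: 51
[3:8]: 36
[4:9]: 32
[5:10]: 39
[6:11]: 38

Max: 60 at [0:5]


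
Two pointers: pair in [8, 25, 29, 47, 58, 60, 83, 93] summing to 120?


lo=0(8)+hi=7(93)=101
lo=1(25)+hi=7(93)=118
lo=2(29)+hi=7(93)=122
lo=2(29)+hi=6(83)=112
lo=3(47)+hi=6(83)=130
lo=3(47)+hi=5(60)=107
lo=4(58)+hi=5(60)=118

No pair found


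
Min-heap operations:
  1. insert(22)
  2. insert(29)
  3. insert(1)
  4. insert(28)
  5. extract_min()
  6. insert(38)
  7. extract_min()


insert(22) -> [22]
insert(29) -> [22, 29]
insert(1) -> [1, 29, 22]
insert(28) -> [1, 28, 22, 29]
extract_min()->1, [22, 28, 29]
insert(38) -> [22, 28, 29, 38]
extract_min()->22, [28, 38, 29]

Final heap: [28, 38, 29]


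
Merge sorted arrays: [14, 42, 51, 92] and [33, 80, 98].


Take 14 from A
Take 33 from B
Take 42 from A
Take 51 from A
Take 80 from B
Take 92 from A

Merged: [14, 33, 42, 51, 80, 92, 98]


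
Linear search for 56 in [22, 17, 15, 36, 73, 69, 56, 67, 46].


i=0: 22!=56
i=1: 17!=56
i=2: 15!=56
i=3: 36!=56
i=4: 73!=56
i=5: 69!=56
i=6: 56==56 found!

Found at 6, 7 comps


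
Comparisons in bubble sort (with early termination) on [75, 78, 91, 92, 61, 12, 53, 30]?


Algorithm: bubble sort (with early termination)
Input: [75, 78, 91, 92, 61, 12, 53, 30]
Sorted: [12, 30, 53, 61, 75, 78, 91, 92]

28


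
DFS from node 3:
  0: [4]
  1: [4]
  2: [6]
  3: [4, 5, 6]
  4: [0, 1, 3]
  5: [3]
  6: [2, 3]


Visit 3, push [6, 5, 4]
Visit 4, push [1, 0]
Visit 0, push []
Visit 1, push []
Visit 5, push []
Visit 6, push [2]
Visit 2, push []

DFS order: [3, 4, 0, 1, 5, 6, 2]


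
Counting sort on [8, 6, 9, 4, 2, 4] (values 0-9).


Input: [8, 6, 9, 4, 2, 4]
Counts: [0, 0, 1, 0, 2, 0, 1, 0, 1, 1]

Sorted: [2, 4, 4, 6, 8, 9]


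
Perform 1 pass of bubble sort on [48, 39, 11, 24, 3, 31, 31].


Initial: [48, 39, 11, 24, 3, 31, 31]
Pass 1: [39, 11, 24, 3, 31, 31, 48] (6 swaps)

After 1 pass: [39, 11, 24, 3, 31, 31, 48]


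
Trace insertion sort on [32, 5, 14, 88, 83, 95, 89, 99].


Initial: [32, 5, 14, 88, 83, 95, 89, 99]
Insert 5: [5, 32, 14, 88, 83, 95, 89, 99]
Insert 14: [5, 14, 32, 88, 83, 95, 89, 99]
Insert 88: [5, 14, 32, 88, 83, 95, 89, 99]
Insert 83: [5, 14, 32, 83, 88, 95, 89, 99]
Insert 95: [5, 14, 32, 83, 88, 95, 89, 99]
Insert 89: [5, 14, 32, 83, 88, 89, 95, 99]
Insert 99: [5, 14, 32, 83, 88, 89, 95, 99]

Sorted: [5, 14, 32, 83, 88, 89, 95, 99]


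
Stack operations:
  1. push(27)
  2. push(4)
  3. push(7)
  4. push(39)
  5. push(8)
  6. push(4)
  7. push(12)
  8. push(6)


push(27) -> [27]
push(4) -> [27, 4]
push(7) -> [27, 4, 7]
push(39) -> [27, 4, 7, 39]
push(8) -> [27, 4, 7, 39, 8]
push(4) -> [27, 4, 7, 39, 8, 4]
push(12) -> [27, 4, 7, 39, 8, 4, 12]
push(6) -> [27, 4, 7, 39, 8, 4, 12, 6]

Final stack: [27, 4, 7, 39, 8, 4, 12, 6]


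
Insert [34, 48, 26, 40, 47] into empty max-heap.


Insert 34: [34]
Insert 48: [48, 34]
Insert 26: [48, 34, 26]
Insert 40: [48, 40, 26, 34]
Insert 47: [48, 47, 26, 34, 40]

Final heap: [48, 47, 26, 34, 40]


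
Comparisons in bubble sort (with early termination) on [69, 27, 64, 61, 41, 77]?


Algorithm: bubble sort (with early termination)
Input: [69, 27, 64, 61, 41, 77]
Sorted: [27, 41, 61, 64, 69, 77]

14


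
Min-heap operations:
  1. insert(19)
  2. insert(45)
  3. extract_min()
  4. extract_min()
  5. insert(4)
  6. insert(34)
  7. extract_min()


insert(19) -> [19]
insert(45) -> [19, 45]
extract_min()->19, [45]
extract_min()->45, []
insert(4) -> [4]
insert(34) -> [4, 34]
extract_min()->4, [34]

Final heap: [34]


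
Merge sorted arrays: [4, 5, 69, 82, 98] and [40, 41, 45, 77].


Take 4 from A
Take 5 from A
Take 40 from B
Take 41 from B
Take 45 from B
Take 69 from A
Take 77 from B

Merged: [4, 5, 40, 41, 45, 69, 77, 82, 98]


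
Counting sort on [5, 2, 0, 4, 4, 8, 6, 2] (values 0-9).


Input: [5, 2, 0, 4, 4, 8, 6, 2]
Counts: [1, 0, 2, 0, 2, 1, 1, 0, 1, 0]

Sorted: [0, 2, 2, 4, 4, 5, 6, 8]


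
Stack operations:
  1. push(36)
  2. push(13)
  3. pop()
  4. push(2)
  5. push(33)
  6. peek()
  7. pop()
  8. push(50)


push(36) -> [36]
push(13) -> [36, 13]
pop()->13, [36]
push(2) -> [36, 2]
push(33) -> [36, 2, 33]
peek()->33
pop()->33, [36, 2]
push(50) -> [36, 2, 50]

Final stack: [36, 2, 50]


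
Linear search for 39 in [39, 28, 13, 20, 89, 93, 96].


i=0: 39==39 found!

Found at 0, 1 comps


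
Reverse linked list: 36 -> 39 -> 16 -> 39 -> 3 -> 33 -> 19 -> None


Step 1: curr=36, set curr.next=prev(None) | reversed so far: 36
Step 2: curr=39, set curr.next=prev(36) | reversed so far: 39 -> 36
Step 3: curr=16, set curr.next=prev(39) | reversed so far: 16 -> 39 -> 36
Step 4: curr=39, set curr.next=prev(16) | reversed so far: 39 -> 16 -> 39 -> 36
Step 5: curr=3, set curr.next=prev(39) | reversed so far: 3 -> 39 -> 16 -> 39 -> 36
Step 6: curr=33, set curr.next=prev(3) | reversed so far: 33 -> 3 -> 39 -> 16 -> 39 -> 36
Step 7: curr=19, set curr.next=prev(33) | reversed so far: 19 -> 33 -> 3 -> 39 -> 16 -> 39 -> 36

19 -> 33 -> 3 -> 39 -> 16 -> 39 -> 36 -> None


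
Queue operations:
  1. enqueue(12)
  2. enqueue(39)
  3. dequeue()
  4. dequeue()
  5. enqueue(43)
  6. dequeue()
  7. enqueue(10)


enqueue(12) -> [12]
enqueue(39) -> [12, 39]
dequeue()->12, [39]
dequeue()->39, []
enqueue(43) -> [43]
dequeue()->43, []
enqueue(10) -> [10]

Final queue: [10]


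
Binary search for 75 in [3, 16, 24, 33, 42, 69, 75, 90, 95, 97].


Step 1: lo=0, hi=9, mid=4, val=42
Step 2: lo=5, hi=9, mid=7, val=90
Step 3: lo=5, hi=6, mid=5, val=69
Step 4: lo=6, hi=6, mid=6, val=75

Found at index 6


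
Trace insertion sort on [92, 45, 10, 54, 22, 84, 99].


Initial: [92, 45, 10, 54, 22, 84, 99]
Insert 45: [45, 92, 10, 54, 22, 84, 99]
Insert 10: [10, 45, 92, 54, 22, 84, 99]
Insert 54: [10, 45, 54, 92, 22, 84, 99]
Insert 22: [10, 22, 45, 54, 92, 84, 99]
Insert 84: [10, 22, 45, 54, 84, 92, 99]
Insert 99: [10, 22, 45, 54, 84, 92, 99]

Sorted: [10, 22, 45, 54, 84, 92, 99]


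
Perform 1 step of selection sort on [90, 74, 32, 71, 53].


Initial: [90, 74, 32, 71, 53]
Step 1: min=32 at 2
  Swap: [32, 74, 90, 71, 53]

After 1 step: [32, 74, 90, 71, 53]


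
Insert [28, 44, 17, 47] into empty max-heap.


Insert 28: [28]
Insert 44: [44, 28]
Insert 17: [44, 28, 17]
Insert 47: [47, 44, 17, 28]

Final heap: [47, 44, 17, 28]


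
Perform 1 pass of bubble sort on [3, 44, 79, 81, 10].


Initial: [3, 44, 79, 81, 10]
Pass 1: [3, 44, 79, 10, 81] (1 swaps)

After 1 pass: [3, 44, 79, 10, 81]


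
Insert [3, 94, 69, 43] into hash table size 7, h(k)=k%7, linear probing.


Insert 3: h=3 -> slot 3
Insert 94: h=3, 1 probes -> slot 4
Insert 69: h=6 -> slot 6
Insert 43: h=1 -> slot 1

Table: [None, 43, None, 3, 94, None, 69]


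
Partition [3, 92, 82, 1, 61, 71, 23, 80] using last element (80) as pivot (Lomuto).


Pivot: 80
  3 <= 80: advance i (no swap)
  1 <= 80: swap -> [3, 1, 82, 92, 61, 71, 23, 80]
  61 <= 80: swap -> [3, 1, 61, 92, 82, 71, 23, 80]
  71 <= 80: swap -> [3, 1, 61, 71, 82, 92, 23, 80]
  23 <= 80: swap -> [3, 1, 61, 71, 23, 92, 82, 80]
Place pivot at 5: [3, 1, 61, 71, 23, 80, 82, 92]

Partitioned: [3, 1, 61, 71, 23, 80, 82, 92]


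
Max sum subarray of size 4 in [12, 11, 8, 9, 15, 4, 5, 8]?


[0:4]: 40
[1:5]: 43
[2:6]: 36
[3:7]: 33
[4:8]: 32

Max: 43 at [1:5]


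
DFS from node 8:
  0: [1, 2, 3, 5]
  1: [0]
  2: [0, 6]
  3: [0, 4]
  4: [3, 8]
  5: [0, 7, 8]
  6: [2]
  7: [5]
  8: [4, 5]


Visit 8, push [5, 4]
Visit 4, push [3]
Visit 3, push [0]
Visit 0, push [5, 2, 1]
Visit 1, push []
Visit 2, push [6]
Visit 6, push []
Visit 5, push [7]
Visit 7, push []

DFS order: [8, 4, 3, 0, 1, 2, 6, 5, 7]


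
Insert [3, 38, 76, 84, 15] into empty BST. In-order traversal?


Insert 3: root
Insert 38: R from 3
Insert 76: R from 3 -> R from 38
Insert 84: R from 3 -> R from 38 -> R from 76
Insert 15: R from 3 -> L from 38

In-order: [3, 15, 38, 76, 84]


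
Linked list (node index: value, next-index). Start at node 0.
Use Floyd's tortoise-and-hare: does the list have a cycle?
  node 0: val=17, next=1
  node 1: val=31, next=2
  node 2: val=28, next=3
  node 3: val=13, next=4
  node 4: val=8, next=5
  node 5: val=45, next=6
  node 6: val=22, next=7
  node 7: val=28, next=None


Floyd's tortoise (slow, +1) and hare (fast, +2):
  init: slow=0, fast=0
  step 1: slow=1, fast=2
  step 2: slow=2, fast=4
  step 3: slow=3, fast=6
  step 4: fast 6->7->None, no cycle

Cycle: no


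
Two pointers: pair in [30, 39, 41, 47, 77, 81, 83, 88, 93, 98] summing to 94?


lo=0(30)+hi=9(98)=128
lo=0(30)+hi=8(93)=123
lo=0(30)+hi=7(88)=118
lo=0(30)+hi=6(83)=113
lo=0(30)+hi=5(81)=111
lo=0(30)+hi=4(77)=107
lo=0(30)+hi=3(47)=77
lo=1(39)+hi=3(47)=86
lo=2(41)+hi=3(47)=88

No pair found


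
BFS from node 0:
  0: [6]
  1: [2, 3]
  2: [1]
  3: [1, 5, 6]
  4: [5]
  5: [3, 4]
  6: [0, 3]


Visit 0, enqueue [6]
Visit 6, enqueue [3]
Visit 3, enqueue [1, 5]
Visit 1, enqueue [2]
Visit 5, enqueue [4]
Visit 2, enqueue []
Visit 4, enqueue []

BFS order: [0, 6, 3, 1, 5, 2, 4]


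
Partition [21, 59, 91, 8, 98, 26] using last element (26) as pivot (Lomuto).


Pivot: 26
  21 <= 26: advance i (no swap)
  8 <= 26: swap -> [21, 8, 91, 59, 98, 26]
Place pivot at 2: [21, 8, 26, 59, 98, 91]

Partitioned: [21, 8, 26, 59, 98, 91]


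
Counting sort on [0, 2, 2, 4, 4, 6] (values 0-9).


Input: [0, 2, 2, 4, 4, 6]
Counts: [1, 0, 2, 0, 2, 0, 1, 0, 0, 0]

Sorted: [0, 2, 2, 4, 4, 6]


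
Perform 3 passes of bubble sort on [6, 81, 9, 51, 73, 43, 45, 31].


Initial: [6, 81, 9, 51, 73, 43, 45, 31]
Pass 1: [6, 9, 51, 73, 43, 45, 31, 81] (6 swaps)
Pass 2: [6, 9, 51, 43, 45, 31, 73, 81] (3 swaps)
Pass 3: [6, 9, 43, 45, 31, 51, 73, 81] (3 swaps)

After 3 passes: [6, 9, 43, 45, 31, 51, 73, 81]


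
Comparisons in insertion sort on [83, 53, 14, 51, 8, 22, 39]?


Algorithm: insertion sort
Input: [83, 53, 14, 51, 8, 22, 39]
Sorted: [8, 14, 22, 39, 51, 53, 83]

18


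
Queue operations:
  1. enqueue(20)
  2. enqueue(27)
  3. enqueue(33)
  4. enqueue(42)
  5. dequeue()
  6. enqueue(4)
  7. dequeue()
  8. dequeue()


enqueue(20) -> [20]
enqueue(27) -> [20, 27]
enqueue(33) -> [20, 27, 33]
enqueue(42) -> [20, 27, 33, 42]
dequeue()->20, [27, 33, 42]
enqueue(4) -> [27, 33, 42, 4]
dequeue()->27, [33, 42, 4]
dequeue()->33, [42, 4]

Final queue: [42, 4]


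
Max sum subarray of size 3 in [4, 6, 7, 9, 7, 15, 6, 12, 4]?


[0:3]: 17
[1:4]: 22
[2:5]: 23
[3:6]: 31
[4:7]: 28
[5:8]: 33
[6:9]: 22

Max: 33 at [5:8]


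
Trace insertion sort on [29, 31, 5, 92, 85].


Initial: [29, 31, 5, 92, 85]
Insert 31: [29, 31, 5, 92, 85]
Insert 5: [5, 29, 31, 92, 85]
Insert 92: [5, 29, 31, 92, 85]
Insert 85: [5, 29, 31, 85, 92]

Sorted: [5, 29, 31, 85, 92]


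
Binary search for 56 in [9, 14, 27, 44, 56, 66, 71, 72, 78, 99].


Step 1: lo=0, hi=9, mid=4, val=56

Found at index 4


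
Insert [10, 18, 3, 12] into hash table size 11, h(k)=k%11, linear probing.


Insert 10: h=10 -> slot 10
Insert 18: h=7 -> slot 7
Insert 3: h=3 -> slot 3
Insert 12: h=1 -> slot 1

Table: [None, 12, None, 3, None, None, None, 18, None, None, 10]


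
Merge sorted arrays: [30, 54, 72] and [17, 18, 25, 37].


Take 17 from B
Take 18 from B
Take 25 from B
Take 30 from A
Take 37 from B

Merged: [17, 18, 25, 30, 37, 54, 72]


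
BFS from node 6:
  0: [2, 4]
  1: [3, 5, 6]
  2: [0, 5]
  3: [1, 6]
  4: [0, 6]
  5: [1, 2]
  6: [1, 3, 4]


Visit 6, enqueue [1, 3, 4]
Visit 1, enqueue [5]
Visit 3, enqueue []
Visit 4, enqueue [0]
Visit 5, enqueue [2]
Visit 0, enqueue []
Visit 2, enqueue []

BFS order: [6, 1, 3, 4, 5, 0, 2]


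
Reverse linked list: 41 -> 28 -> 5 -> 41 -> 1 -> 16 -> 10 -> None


Step 1: curr=41, set curr.next=prev(None) | reversed so far: 41
Step 2: curr=28, set curr.next=prev(41) | reversed so far: 28 -> 41
Step 3: curr=5, set curr.next=prev(28) | reversed so far: 5 -> 28 -> 41
Step 4: curr=41, set curr.next=prev(5) | reversed so far: 41 -> 5 -> 28 -> 41
Step 5: curr=1, set curr.next=prev(41) | reversed so far: 1 -> 41 -> 5 -> 28 -> 41
Step 6: curr=16, set curr.next=prev(1) | reversed so far: 16 -> 1 -> 41 -> 5 -> 28 -> 41
Step 7: curr=10, set curr.next=prev(16) | reversed so far: 10 -> 16 -> 1 -> 41 -> 5 -> 28 -> 41

10 -> 16 -> 1 -> 41 -> 5 -> 28 -> 41 -> None


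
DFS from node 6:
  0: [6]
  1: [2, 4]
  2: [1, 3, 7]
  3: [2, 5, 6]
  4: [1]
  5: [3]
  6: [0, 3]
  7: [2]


Visit 6, push [3, 0]
Visit 0, push []
Visit 3, push [5, 2]
Visit 2, push [7, 1]
Visit 1, push [4]
Visit 4, push []
Visit 7, push []
Visit 5, push []

DFS order: [6, 0, 3, 2, 1, 4, 7, 5]


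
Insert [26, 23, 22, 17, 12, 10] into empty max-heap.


Insert 26: [26]
Insert 23: [26, 23]
Insert 22: [26, 23, 22]
Insert 17: [26, 23, 22, 17]
Insert 12: [26, 23, 22, 17, 12]
Insert 10: [26, 23, 22, 17, 12, 10]

Final heap: [26, 23, 22, 17, 12, 10]


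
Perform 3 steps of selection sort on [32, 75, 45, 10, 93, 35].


Initial: [32, 75, 45, 10, 93, 35]
Step 1: min=10 at 3
  Swap: [10, 75, 45, 32, 93, 35]
Step 2: min=32 at 3
  Swap: [10, 32, 45, 75, 93, 35]
Step 3: min=35 at 5
  Swap: [10, 32, 35, 75, 93, 45]

After 3 steps: [10, 32, 35, 75, 93, 45]


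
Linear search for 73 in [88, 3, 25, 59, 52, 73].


i=0: 88!=73
i=1: 3!=73
i=2: 25!=73
i=3: 59!=73
i=4: 52!=73
i=5: 73==73 found!

Found at 5, 6 comps


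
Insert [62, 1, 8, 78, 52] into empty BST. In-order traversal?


Insert 62: root
Insert 1: L from 62
Insert 8: L from 62 -> R from 1
Insert 78: R from 62
Insert 52: L from 62 -> R from 1 -> R from 8

In-order: [1, 8, 52, 62, 78]


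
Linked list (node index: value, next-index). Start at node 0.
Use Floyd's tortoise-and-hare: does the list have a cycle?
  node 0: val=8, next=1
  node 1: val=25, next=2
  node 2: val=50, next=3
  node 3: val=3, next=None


Floyd's tortoise (slow, +1) and hare (fast, +2):
  init: slow=0, fast=0
  step 1: slow=1, fast=2
  step 2: fast 2->3->None, no cycle

Cycle: no


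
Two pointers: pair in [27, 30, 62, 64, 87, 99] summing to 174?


lo=0(27)+hi=5(99)=126
lo=1(30)+hi=5(99)=129
lo=2(62)+hi=5(99)=161
lo=3(64)+hi=5(99)=163
lo=4(87)+hi=5(99)=186

No pair found


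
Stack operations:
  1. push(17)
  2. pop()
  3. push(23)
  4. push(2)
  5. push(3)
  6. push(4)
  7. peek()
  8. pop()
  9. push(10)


push(17) -> [17]
pop()->17, []
push(23) -> [23]
push(2) -> [23, 2]
push(3) -> [23, 2, 3]
push(4) -> [23, 2, 3, 4]
peek()->4
pop()->4, [23, 2, 3]
push(10) -> [23, 2, 3, 10]

Final stack: [23, 2, 3, 10]


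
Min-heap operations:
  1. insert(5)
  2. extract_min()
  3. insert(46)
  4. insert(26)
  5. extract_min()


insert(5) -> [5]
extract_min()->5, []
insert(46) -> [46]
insert(26) -> [26, 46]
extract_min()->26, [46]

Final heap: [46]


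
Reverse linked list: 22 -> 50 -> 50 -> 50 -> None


Step 1: curr=22, set curr.next=prev(None) | reversed so far: 22
Step 2: curr=50, set curr.next=prev(22) | reversed so far: 50 -> 22
Step 3: curr=50, set curr.next=prev(50) | reversed so far: 50 -> 50 -> 22
Step 4: curr=50, set curr.next=prev(50) | reversed so far: 50 -> 50 -> 50 -> 22

50 -> 50 -> 50 -> 22 -> None


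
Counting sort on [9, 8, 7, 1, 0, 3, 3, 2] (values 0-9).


Input: [9, 8, 7, 1, 0, 3, 3, 2]
Counts: [1, 1, 1, 2, 0, 0, 0, 1, 1, 1]

Sorted: [0, 1, 2, 3, 3, 7, 8, 9]


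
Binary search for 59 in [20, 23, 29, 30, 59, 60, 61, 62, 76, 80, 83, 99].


Step 1: lo=0, hi=11, mid=5, val=60
Step 2: lo=0, hi=4, mid=2, val=29
Step 3: lo=3, hi=4, mid=3, val=30
Step 4: lo=4, hi=4, mid=4, val=59

Found at index 4


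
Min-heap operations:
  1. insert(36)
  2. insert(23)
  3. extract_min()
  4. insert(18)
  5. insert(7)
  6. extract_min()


insert(36) -> [36]
insert(23) -> [23, 36]
extract_min()->23, [36]
insert(18) -> [18, 36]
insert(7) -> [7, 36, 18]
extract_min()->7, [18, 36]

Final heap: [18, 36]


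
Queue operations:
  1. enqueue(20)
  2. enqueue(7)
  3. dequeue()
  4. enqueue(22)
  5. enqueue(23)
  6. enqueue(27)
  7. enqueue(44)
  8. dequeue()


enqueue(20) -> [20]
enqueue(7) -> [20, 7]
dequeue()->20, [7]
enqueue(22) -> [7, 22]
enqueue(23) -> [7, 22, 23]
enqueue(27) -> [7, 22, 23, 27]
enqueue(44) -> [7, 22, 23, 27, 44]
dequeue()->7, [22, 23, 27, 44]

Final queue: [22, 23, 27, 44]


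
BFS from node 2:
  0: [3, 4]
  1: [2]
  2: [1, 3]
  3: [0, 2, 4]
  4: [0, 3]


Visit 2, enqueue [1, 3]
Visit 1, enqueue []
Visit 3, enqueue [0, 4]
Visit 0, enqueue []
Visit 4, enqueue []

BFS order: [2, 1, 3, 0, 4]


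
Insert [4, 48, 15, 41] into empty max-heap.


Insert 4: [4]
Insert 48: [48, 4]
Insert 15: [48, 4, 15]
Insert 41: [48, 41, 15, 4]

Final heap: [48, 41, 15, 4]


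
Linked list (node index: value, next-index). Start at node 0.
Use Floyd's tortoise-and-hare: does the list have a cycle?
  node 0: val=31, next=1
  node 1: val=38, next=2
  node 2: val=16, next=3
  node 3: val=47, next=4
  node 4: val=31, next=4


Floyd's tortoise (slow, +1) and hare (fast, +2):
  init: slow=0, fast=0
  step 1: slow=1, fast=2
  step 2: slow=2, fast=4
  step 3: slow=3, fast=4
  step 4: slow=4, fast=4
  slow == fast at node 4: cycle detected

Cycle: yes


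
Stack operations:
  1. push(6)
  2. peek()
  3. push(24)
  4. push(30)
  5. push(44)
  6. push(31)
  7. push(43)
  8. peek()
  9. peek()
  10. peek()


push(6) -> [6]
peek()->6
push(24) -> [6, 24]
push(30) -> [6, 24, 30]
push(44) -> [6, 24, 30, 44]
push(31) -> [6, 24, 30, 44, 31]
push(43) -> [6, 24, 30, 44, 31, 43]
peek()->43
peek()->43
peek()->43

Final stack: [6, 24, 30, 44, 31, 43]


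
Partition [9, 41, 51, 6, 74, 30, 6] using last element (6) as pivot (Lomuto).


Pivot: 6
  6 <= 6: swap -> [6, 41, 51, 9, 74, 30, 6]
Place pivot at 1: [6, 6, 51, 9, 74, 30, 41]

Partitioned: [6, 6, 51, 9, 74, 30, 41]


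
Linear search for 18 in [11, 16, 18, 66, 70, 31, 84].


i=0: 11!=18
i=1: 16!=18
i=2: 18==18 found!

Found at 2, 3 comps


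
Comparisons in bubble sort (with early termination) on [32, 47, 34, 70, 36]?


Algorithm: bubble sort (with early termination)
Input: [32, 47, 34, 70, 36]
Sorted: [32, 34, 36, 47, 70]

9


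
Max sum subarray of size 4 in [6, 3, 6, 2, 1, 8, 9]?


[0:4]: 17
[1:5]: 12
[2:6]: 17
[3:7]: 20

Max: 20 at [3:7]


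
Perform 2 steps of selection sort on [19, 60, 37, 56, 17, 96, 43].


Initial: [19, 60, 37, 56, 17, 96, 43]
Step 1: min=17 at 4
  Swap: [17, 60, 37, 56, 19, 96, 43]
Step 2: min=19 at 4
  Swap: [17, 19, 37, 56, 60, 96, 43]

After 2 steps: [17, 19, 37, 56, 60, 96, 43]


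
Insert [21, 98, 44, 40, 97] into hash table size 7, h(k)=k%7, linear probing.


Insert 21: h=0 -> slot 0
Insert 98: h=0, 1 probes -> slot 1
Insert 44: h=2 -> slot 2
Insert 40: h=5 -> slot 5
Insert 97: h=6 -> slot 6

Table: [21, 98, 44, None, None, 40, 97]


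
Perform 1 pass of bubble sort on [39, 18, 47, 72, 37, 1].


Initial: [39, 18, 47, 72, 37, 1]
Pass 1: [18, 39, 47, 37, 1, 72] (3 swaps)

After 1 pass: [18, 39, 47, 37, 1, 72]


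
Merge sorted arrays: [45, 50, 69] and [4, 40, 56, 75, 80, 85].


Take 4 from B
Take 40 from B
Take 45 from A
Take 50 from A
Take 56 from B
Take 69 from A

Merged: [4, 40, 45, 50, 56, 69, 75, 80, 85]


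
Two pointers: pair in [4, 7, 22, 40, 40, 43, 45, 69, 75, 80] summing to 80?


lo=0(4)+hi=9(80)=84
lo=0(4)+hi=8(75)=79
lo=1(7)+hi=8(75)=82
lo=1(7)+hi=7(69)=76
lo=2(22)+hi=7(69)=91
lo=2(22)+hi=6(45)=67
lo=3(40)+hi=6(45)=85
lo=3(40)+hi=5(43)=83
lo=3(40)+hi=4(40)=80

Yes: 40+40=80


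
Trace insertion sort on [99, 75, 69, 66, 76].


Initial: [99, 75, 69, 66, 76]
Insert 75: [75, 99, 69, 66, 76]
Insert 69: [69, 75, 99, 66, 76]
Insert 66: [66, 69, 75, 99, 76]
Insert 76: [66, 69, 75, 76, 99]

Sorted: [66, 69, 75, 76, 99]


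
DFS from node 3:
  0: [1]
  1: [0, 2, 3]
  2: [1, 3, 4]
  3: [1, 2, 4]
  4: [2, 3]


Visit 3, push [4, 2, 1]
Visit 1, push [2, 0]
Visit 0, push []
Visit 2, push [4]
Visit 4, push []

DFS order: [3, 1, 0, 2, 4]


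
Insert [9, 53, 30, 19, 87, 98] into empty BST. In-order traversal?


Insert 9: root
Insert 53: R from 9
Insert 30: R from 9 -> L from 53
Insert 19: R from 9 -> L from 53 -> L from 30
Insert 87: R from 9 -> R from 53
Insert 98: R from 9 -> R from 53 -> R from 87

In-order: [9, 19, 30, 53, 87, 98]


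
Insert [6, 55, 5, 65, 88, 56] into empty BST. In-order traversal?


Insert 6: root
Insert 55: R from 6
Insert 5: L from 6
Insert 65: R from 6 -> R from 55
Insert 88: R from 6 -> R from 55 -> R from 65
Insert 56: R from 6 -> R from 55 -> L from 65

In-order: [5, 6, 55, 56, 65, 88]


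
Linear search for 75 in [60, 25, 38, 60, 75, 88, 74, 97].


i=0: 60!=75
i=1: 25!=75
i=2: 38!=75
i=3: 60!=75
i=4: 75==75 found!

Found at 4, 5 comps


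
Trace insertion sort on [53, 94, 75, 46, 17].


Initial: [53, 94, 75, 46, 17]
Insert 94: [53, 94, 75, 46, 17]
Insert 75: [53, 75, 94, 46, 17]
Insert 46: [46, 53, 75, 94, 17]
Insert 17: [17, 46, 53, 75, 94]

Sorted: [17, 46, 53, 75, 94]


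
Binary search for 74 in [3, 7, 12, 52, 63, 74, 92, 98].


Step 1: lo=0, hi=7, mid=3, val=52
Step 2: lo=4, hi=7, mid=5, val=74

Found at index 5


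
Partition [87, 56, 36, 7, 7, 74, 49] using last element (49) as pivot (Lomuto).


Pivot: 49
  36 <= 49: swap -> [36, 56, 87, 7, 7, 74, 49]
  7 <= 49: swap -> [36, 7, 87, 56, 7, 74, 49]
  7 <= 49: swap -> [36, 7, 7, 56, 87, 74, 49]
Place pivot at 3: [36, 7, 7, 49, 87, 74, 56]

Partitioned: [36, 7, 7, 49, 87, 74, 56]


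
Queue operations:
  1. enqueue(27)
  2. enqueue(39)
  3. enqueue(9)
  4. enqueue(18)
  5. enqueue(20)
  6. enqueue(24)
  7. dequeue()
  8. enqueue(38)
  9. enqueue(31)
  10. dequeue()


enqueue(27) -> [27]
enqueue(39) -> [27, 39]
enqueue(9) -> [27, 39, 9]
enqueue(18) -> [27, 39, 9, 18]
enqueue(20) -> [27, 39, 9, 18, 20]
enqueue(24) -> [27, 39, 9, 18, 20, 24]
dequeue()->27, [39, 9, 18, 20, 24]
enqueue(38) -> [39, 9, 18, 20, 24, 38]
enqueue(31) -> [39, 9, 18, 20, 24, 38, 31]
dequeue()->39, [9, 18, 20, 24, 38, 31]

Final queue: [9, 18, 20, 24, 38, 31]


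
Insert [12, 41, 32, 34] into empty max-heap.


Insert 12: [12]
Insert 41: [41, 12]
Insert 32: [41, 12, 32]
Insert 34: [41, 34, 32, 12]

Final heap: [41, 34, 32, 12]


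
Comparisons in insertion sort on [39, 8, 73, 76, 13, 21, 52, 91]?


Algorithm: insertion sort
Input: [39, 8, 73, 76, 13, 21, 52, 91]
Sorted: [8, 13, 21, 39, 52, 73, 76, 91]

15


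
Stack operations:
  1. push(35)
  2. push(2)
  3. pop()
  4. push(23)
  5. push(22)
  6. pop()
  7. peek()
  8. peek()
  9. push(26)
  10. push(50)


push(35) -> [35]
push(2) -> [35, 2]
pop()->2, [35]
push(23) -> [35, 23]
push(22) -> [35, 23, 22]
pop()->22, [35, 23]
peek()->23
peek()->23
push(26) -> [35, 23, 26]
push(50) -> [35, 23, 26, 50]

Final stack: [35, 23, 26, 50]


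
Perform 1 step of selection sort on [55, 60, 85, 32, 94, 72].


Initial: [55, 60, 85, 32, 94, 72]
Step 1: min=32 at 3
  Swap: [32, 60, 85, 55, 94, 72]

After 1 step: [32, 60, 85, 55, 94, 72]


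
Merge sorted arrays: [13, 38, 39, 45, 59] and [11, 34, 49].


Take 11 from B
Take 13 from A
Take 34 from B
Take 38 from A
Take 39 from A
Take 45 from A
Take 49 from B

Merged: [11, 13, 34, 38, 39, 45, 49, 59]


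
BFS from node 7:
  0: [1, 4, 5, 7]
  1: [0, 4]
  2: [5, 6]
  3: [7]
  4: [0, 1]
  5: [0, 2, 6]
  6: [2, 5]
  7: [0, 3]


Visit 7, enqueue [0, 3]
Visit 0, enqueue [1, 4, 5]
Visit 3, enqueue []
Visit 1, enqueue []
Visit 4, enqueue []
Visit 5, enqueue [2, 6]
Visit 2, enqueue []
Visit 6, enqueue []

BFS order: [7, 0, 3, 1, 4, 5, 2, 6]


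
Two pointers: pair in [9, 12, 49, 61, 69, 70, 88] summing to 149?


lo=0(9)+hi=6(88)=97
lo=1(12)+hi=6(88)=100
lo=2(49)+hi=6(88)=137
lo=3(61)+hi=6(88)=149

Yes: 61+88=149


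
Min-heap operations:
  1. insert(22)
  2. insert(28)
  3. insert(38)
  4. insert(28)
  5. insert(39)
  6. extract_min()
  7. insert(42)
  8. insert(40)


insert(22) -> [22]
insert(28) -> [22, 28]
insert(38) -> [22, 28, 38]
insert(28) -> [22, 28, 38, 28]
insert(39) -> [22, 28, 38, 28, 39]
extract_min()->22, [28, 28, 38, 39]
insert(42) -> [28, 28, 38, 39, 42]
insert(40) -> [28, 28, 38, 39, 42, 40]

Final heap: [28, 28, 38, 39, 42, 40]


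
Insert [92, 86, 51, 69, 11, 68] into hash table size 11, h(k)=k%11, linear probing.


Insert 92: h=4 -> slot 4
Insert 86: h=9 -> slot 9
Insert 51: h=7 -> slot 7
Insert 69: h=3 -> slot 3
Insert 11: h=0 -> slot 0
Insert 68: h=2 -> slot 2

Table: [11, None, 68, 69, 92, None, None, 51, None, 86, None]


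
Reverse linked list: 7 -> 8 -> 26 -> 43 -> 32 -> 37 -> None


Step 1: curr=7, set curr.next=prev(None) | reversed so far: 7
Step 2: curr=8, set curr.next=prev(7) | reversed so far: 8 -> 7
Step 3: curr=26, set curr.next=prev(8) | reversed so far: 26 -> 8 -> 7
Step 4: curr=43, set curr.next=prev(26) | reversed so far: 43 -> 26 -> 8 -> 7
Step 5: curr=32, set curr.next=prev(43) | reversed so far: 32 -> 43 -> 26 -> 8 -> 7
Step 6: curr=37, set curr.next=prev(32) | reversed so far: 37 -> 32 -> 43 -> 26 -> 8 -> 7

37 -> 32 -> 43 -> 26 -> 8 -> 7 -> None


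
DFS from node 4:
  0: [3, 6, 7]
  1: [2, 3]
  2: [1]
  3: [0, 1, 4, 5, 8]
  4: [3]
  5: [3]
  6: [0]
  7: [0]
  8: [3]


Visit 4, push [3]
Visit 3, push [8, 5, 1, 0]
Visit 0, push [7, 6]
Visit 6, push []
Visit 7, push []
Visit 1, push [2]
Visit 2, push []
Visit 5, push []
Visit 8, push []

DFS order: [4, 3, 0, 6, 7, 1, 2, 5, 8]


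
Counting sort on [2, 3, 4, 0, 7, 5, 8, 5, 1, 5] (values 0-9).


Input: [2, 3, 4, 0, 7, 5, 8, 5, 1, 5]
Counts: [1, 1, 1, 1, 1, 3, 0, 1, 1, 0]

Sorted: [0, 1, 2, 3, 4, 5, 5, 5, 7, 8]


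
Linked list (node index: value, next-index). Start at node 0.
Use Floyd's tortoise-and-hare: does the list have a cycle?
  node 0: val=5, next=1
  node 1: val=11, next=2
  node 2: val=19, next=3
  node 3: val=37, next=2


Floyd's tortoise (slow, +1) and hare (fast, +2):
  init: slow=0, fast=0
  step 1: slow=1, fast=2
  step 2: slow=2, fast=2
  slow == fast at node 2: cycle detected

Cycle: yes


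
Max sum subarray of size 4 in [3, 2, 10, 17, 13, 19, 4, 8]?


[0:4]: 32
[1:5]: 42
[2:6]: 59
[3:7]: 53
[4:8]: 44

Max: 59 at [2:6]


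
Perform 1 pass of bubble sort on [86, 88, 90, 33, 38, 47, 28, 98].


Initial: [86, 88, 90, 33, 38, 47, 28, 98]
Pass 1: [86, 88, 33, 38, 47, 28, 90, 98] (4 swaps)

After 1 pass: [86, 88, 33, 38, 47, 28, 90, 98]


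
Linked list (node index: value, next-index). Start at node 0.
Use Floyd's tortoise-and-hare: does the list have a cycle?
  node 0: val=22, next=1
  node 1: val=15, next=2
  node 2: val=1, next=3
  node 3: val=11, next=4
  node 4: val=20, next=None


Floyd's tortoise (slow, +1) and hare (fast, +2):
  init: slow=0, fast=0
  step 1: slow=1, fast=2
  step 2: slow=2, fast=4
  step 3: fast -> None, no cycle

Cycle: no


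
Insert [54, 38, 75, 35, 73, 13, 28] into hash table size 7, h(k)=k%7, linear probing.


Insert 54: h=5 -> slot 5
Insert 38: h=3 -> slot 3
Insert 75: h=5, 1 probes -> slot 6
Insert 35: h=0 -> slot 0
Insert 73: h=3, 1 probes -> slot 4
Insert 13: h=6, 2 probes -> slot 1
Insert 28: h=0, 2 probes -> slot 2

Table: [35, 13, 28, 38, 73, 54, 75]


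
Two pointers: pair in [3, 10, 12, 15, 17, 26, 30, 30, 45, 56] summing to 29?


lo=0(3)+hi=9(56)=59
lo=0(3)+hi=8(45)=48
lo=0(3)+hi=7(30)=33
lo=0(3)+hi=6(30)=33
lo=0(3)+hi=5(26)=29

Yes: 3+26=29
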